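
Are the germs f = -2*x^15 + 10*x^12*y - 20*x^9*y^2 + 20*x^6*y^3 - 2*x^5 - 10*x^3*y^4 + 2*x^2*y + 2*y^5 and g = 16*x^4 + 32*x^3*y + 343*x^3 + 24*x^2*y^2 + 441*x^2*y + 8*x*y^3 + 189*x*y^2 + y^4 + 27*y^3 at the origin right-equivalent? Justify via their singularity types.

The Hessian of f at 0 has rank 0. Corank 2; j^3 = 2*x^2*y has shape L^2 M (L != M), so D-series; mu = 6 gives D_6. The Hessian of g at 0 has rank 0. Corank 2; j^3 = (7*x + 3*y)^3 is a perfect cube, so E-series; the 4-jet and mu = 6 give E_6. f is D_6 but g is E_6, hence not right-equivalent.

No.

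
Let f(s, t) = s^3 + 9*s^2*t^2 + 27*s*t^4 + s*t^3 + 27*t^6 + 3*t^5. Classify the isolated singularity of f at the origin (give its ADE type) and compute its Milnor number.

Type E_{7}, Milnor number mu = 7.

The Hessian of f at 0 is [[0, 0], [0, 0]] with rank 0, so corank 2. A Groebner basis of the Jacobian ideal J(f) in C{s,t} is {-s^2/9 + t^4 - t^3/27, s^3, s^2*t + s^2/27 + t^3/81, s^2/3 + s*t^2 + t^3/9}; counting standard monomials gives mu = 7. Corank 2; j^3 = s^3 is a perfect cube, so E-series; the 4-jet and mu = 7 give E_7.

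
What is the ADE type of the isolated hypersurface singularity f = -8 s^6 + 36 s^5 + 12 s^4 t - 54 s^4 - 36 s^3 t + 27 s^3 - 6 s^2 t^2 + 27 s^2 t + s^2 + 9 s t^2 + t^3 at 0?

The Hessian of f at 0 is [[2, 0], [0, 0]] with rank 1, so corank 1. A Groebner basis of the Jacobian ideal J(f) in C{s,t} is {t^2, s}; counting standard monomials gives mu = 2. Corank 1: A-series; mu = 2 gives A_2.

A_2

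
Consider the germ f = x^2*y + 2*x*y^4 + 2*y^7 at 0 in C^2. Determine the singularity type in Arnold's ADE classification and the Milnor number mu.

The Hessian of f at 0 has rank 0. Corank 2; j^3 = x^2*y has shape L^2 M (L != M), so D-series; mu = 8 gives D_8.

Type D_{8}, Milnor number mu = 8.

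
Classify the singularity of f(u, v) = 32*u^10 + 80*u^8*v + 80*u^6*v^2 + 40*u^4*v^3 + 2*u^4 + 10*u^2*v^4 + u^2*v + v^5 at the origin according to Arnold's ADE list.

D_6

The Hessian of f at 0 has rank 0. Corank 2; j^3 = u^2*v has shape L^2 M (L != M), so D-series; mu = 6 gives D_6.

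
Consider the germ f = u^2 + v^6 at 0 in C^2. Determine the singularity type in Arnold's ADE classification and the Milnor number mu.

The Hessian of f at 0 is [[2, 0], [0, 0]] with rank 1, so corank 1. A Groebner basis of the Jacobian ideal J(f) in C{u,v} is {v^5, u}; counting standard monomials gives mu = 5. Corank 1: A-series; mu = 5 gives A_5.

Type A5, Milnor number mu = 5.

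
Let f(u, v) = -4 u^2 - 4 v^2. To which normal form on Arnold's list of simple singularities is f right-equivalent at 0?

A_{1}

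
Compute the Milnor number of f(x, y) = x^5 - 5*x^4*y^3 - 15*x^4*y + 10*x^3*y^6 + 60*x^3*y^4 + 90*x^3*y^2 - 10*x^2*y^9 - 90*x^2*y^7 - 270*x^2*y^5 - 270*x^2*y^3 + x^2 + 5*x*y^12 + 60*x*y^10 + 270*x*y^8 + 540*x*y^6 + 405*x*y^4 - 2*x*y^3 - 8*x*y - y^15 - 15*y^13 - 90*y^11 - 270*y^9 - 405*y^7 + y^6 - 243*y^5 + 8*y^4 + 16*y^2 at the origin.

4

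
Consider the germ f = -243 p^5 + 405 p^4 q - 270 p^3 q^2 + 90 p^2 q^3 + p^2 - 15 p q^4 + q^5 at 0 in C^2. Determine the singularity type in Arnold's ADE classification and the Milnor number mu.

The Hessian of f at 0 is [[2, 0], [0, 0]] with rank 1, so corank 1. A Groebner basis of the Jacobian ideal J(f) in C{p,q} is {q^4, p}; counting standard monomials gives mu = 4. Corank 1: A-series; mu = 4 gives A_4.

Type A_{4}, Milnor number mu = 4.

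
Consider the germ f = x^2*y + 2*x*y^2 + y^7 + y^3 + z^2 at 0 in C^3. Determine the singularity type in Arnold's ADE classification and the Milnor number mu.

The Hessian of f at 0 has rank 1. Corank 2; j^3 = y*(x + y)^2 has shape L^2 M (L != M), so D-series; mu = 8 gives D_8.

Type D8, Milnor number mu = 8.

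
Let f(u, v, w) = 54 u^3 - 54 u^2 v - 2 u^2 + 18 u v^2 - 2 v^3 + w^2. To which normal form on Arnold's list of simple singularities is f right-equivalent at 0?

A_2

The Hessian of f at 0 has rank 2. Corank 1: A-series; mu = 2 gives A_2.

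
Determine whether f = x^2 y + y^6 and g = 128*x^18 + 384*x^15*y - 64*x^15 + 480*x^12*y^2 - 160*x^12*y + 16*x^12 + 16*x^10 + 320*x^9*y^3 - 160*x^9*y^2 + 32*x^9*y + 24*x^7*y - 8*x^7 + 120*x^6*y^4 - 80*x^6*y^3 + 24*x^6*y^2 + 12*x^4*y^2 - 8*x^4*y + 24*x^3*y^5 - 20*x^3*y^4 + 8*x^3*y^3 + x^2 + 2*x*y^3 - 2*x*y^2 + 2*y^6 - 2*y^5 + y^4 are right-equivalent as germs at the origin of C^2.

No.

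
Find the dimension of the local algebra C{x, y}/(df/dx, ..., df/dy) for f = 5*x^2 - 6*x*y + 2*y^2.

1

The Hessian of f at 0 is [[10, -6], [-6, 4]] with rank 2, so corank 0. A Groebner basis of the Jacobian ideal J(f) in C{x,y} is {x, y}; counting standard monomials gives mu = 1. Corank 0: nondegenerate Morse point, so A_1.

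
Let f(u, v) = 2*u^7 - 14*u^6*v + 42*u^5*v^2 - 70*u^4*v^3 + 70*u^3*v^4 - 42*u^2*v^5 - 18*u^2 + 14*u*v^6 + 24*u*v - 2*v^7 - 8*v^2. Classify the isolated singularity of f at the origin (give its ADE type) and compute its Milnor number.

The Hessian of f at 0 has rank 1. Corank 1: A-series; mu = 6 gives A_6.

Type A_6, Milnor number mu = 6.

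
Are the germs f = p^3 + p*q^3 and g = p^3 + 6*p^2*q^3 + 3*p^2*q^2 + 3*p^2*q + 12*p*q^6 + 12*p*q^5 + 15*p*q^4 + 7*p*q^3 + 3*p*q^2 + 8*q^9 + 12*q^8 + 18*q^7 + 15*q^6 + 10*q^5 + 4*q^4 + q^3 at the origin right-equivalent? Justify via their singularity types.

The Hessian of f at 0 has rank 0. Corank 2; j^3 = p^3 is a perfect cube, so E-series; the 4-jet and mu = 7 give E_7. The Hessian of g at 0 has rank 0. Corank 2; j^3 = (p + q)^3 is a perfect cube, so E-series; the 4-jet and mu = 7 give E_7. Both have type E_7, hence right-equivalent.

Yes.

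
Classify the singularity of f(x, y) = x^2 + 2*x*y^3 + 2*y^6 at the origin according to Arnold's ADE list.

A_5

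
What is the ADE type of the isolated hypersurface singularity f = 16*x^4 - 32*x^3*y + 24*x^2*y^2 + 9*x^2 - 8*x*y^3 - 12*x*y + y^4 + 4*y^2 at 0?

A_3

The Hessian of f at 0 is [[18, -12], [-12, 8]] with rank 1, so corank 1. A Groebner basis of the Jacobian ideal J(f) in C{x,y} is {y^3, x - 2*y/3}; counting standard monomials gives mu = 3. Corank 1: A-series; mu = 3 gives A_3.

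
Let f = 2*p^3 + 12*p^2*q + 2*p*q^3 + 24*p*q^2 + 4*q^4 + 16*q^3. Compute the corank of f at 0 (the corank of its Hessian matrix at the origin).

Hessian at 0 has rank 0.

2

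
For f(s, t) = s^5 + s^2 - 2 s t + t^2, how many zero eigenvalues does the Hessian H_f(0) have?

Hessian at 0 has rank 1.

1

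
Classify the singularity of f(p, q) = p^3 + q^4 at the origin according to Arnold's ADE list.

The Hessian of f at 0 has rank 0. Corank 2; j^3 = p^3 is a perfect cube, so E-series; the 4-jet and mu = 6 give E_6.

E_6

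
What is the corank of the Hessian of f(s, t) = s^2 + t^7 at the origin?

1

Hessian at 0 has rank 1.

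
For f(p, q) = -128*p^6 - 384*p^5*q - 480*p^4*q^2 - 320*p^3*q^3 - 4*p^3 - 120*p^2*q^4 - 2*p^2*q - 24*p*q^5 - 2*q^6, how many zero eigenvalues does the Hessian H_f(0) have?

The Hessian at 0 is [[0, 0], [0, 0]] of rank 0; hence corank 2.

2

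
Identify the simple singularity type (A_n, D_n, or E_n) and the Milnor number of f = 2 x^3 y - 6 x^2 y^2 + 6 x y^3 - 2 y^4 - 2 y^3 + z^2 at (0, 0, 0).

Type E_{7}, Milnor number mu = 7.

The Hessian of f at 0 is [[0, 0, 0], [0, 0, 0], [0, 0, 2]] with rank 1, so corank 2. A Groebner basis of the Jacobian ideal J(f) in C{x,y,z} is {x^3 - 3*x*y^2 - 3*y^2, x^2*y - 2*x*y^2, y^3, z}; counting standard monomials gives mu = 7. Corank 2; j^3 = -2*y^3 is a perfect cube, so E-series; the 4-jet and mu = 7 give E_7.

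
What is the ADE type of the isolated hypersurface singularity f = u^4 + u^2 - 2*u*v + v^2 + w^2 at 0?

A_{3}

The Hessian of f at 0 has rank 2. Corank 1: A-series; mu = 3 gives A_3.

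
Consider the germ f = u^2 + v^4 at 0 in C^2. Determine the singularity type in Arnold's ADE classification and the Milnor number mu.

Type A_3, Milnor number mu = 3.

The Hessian of f at 0 has rank 1. Corank 1: A-series; mu = 3 gives A_3.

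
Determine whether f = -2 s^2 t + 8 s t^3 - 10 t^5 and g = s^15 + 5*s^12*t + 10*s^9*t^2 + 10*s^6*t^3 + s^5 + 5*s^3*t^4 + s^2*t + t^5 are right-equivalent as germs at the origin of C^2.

Yes.

The Hessian of f at 0 has rank 0. Corank 2; j^3 = -2*s^2*t has shape L^2 M (L != M), so D-series; mu = 6 gives D_6. The Hessian of g at 0 has rank 0. Corank 2; j^3 = s^2*t has shape L^2 M (L != M), so D-series; mu = 6 gives D_6. Both have type D_6, hence right-equivalent.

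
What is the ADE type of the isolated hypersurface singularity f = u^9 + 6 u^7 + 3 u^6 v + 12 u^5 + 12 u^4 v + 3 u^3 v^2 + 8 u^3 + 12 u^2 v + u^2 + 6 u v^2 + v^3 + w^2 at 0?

A_{2}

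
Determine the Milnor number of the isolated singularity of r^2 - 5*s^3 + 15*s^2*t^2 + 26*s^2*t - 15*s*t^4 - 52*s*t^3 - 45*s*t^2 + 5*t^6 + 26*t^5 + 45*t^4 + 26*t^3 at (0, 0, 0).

4

The Hessian of f at 0 is [[0, 0, 0], [0, 0, 0], [0, 0, 2]] with rank 1, so corank 2. A Groebner basis of the Jacobian ideal J(f) in C{s,t,r} is {t^3, s^2 + 3*t^2, s*t, r}; counting standard monomials gives mu = 4. Corank 2; j^3 = -(s - 2*t)*(5*s^2 - 16*s*t + 13*t^2) splits into three distinct lines over C (the quadratic factor has nonzero discriminant), so D_4.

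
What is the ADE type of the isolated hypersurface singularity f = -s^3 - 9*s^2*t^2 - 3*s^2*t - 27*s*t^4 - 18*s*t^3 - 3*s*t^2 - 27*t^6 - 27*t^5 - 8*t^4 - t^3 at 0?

The Hessian of f at 0 has rank 0. Corank 2; j^3 = -(s + t)^3 is a perfect cube, so E-series; the 4-jet and mu = 6 give E_6.

E_6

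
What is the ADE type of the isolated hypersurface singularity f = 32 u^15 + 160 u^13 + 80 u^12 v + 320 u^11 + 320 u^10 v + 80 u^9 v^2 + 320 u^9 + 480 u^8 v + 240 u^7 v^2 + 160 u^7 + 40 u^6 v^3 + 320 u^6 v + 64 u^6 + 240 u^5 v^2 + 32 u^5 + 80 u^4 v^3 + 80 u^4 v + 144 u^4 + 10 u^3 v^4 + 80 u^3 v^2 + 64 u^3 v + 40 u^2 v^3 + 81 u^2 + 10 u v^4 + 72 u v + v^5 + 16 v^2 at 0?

The Hessian of f at 0 has rank 1. Corank 1: A-series; mu = 4 gives A_4.

A4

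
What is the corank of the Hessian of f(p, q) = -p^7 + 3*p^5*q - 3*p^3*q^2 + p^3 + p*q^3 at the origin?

Hessian at 0 has rank 0.

2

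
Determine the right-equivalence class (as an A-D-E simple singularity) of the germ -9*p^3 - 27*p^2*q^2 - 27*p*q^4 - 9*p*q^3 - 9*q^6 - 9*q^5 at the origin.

E_7

The Hessian of f at 0 is [[0, 0], [0, 0]] with rank 0, so corank 2. A Groebner basis of the Jacobian ideal J(f) in C{p,q} is {-p^2 + q^4 - q^3/3, p^3, p^2*q + p^2/3 + q^3/9, p^2 + p*q^2 + q^3/3}; counting standard monomials gives mu = 7. Corank 2; j^3 = -9*p^3 is a perfect cube, so E-series; the 4-jet and mu = 7 give E_7.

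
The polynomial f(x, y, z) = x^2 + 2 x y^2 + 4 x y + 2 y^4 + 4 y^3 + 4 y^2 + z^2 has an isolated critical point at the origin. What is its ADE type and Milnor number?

Type A3, Milnor number mu = 3.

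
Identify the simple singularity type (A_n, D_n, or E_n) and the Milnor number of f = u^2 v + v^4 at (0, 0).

Type D5, Milnor number mu = 5.

The Hessian of f at 0 is [[0, 0], [0, 0]] with rank 0, so corank 2. A Groebner basis of the Jacobian ideal J(f) in C{u,v} is {u^3, u^2/4 + v^3, u*v}; counting standard monomials gives mu = 5. Corank 2; j^3 = u^2*v has shape L^2 M (L != M), so D-series; mu = 5 gives D_5.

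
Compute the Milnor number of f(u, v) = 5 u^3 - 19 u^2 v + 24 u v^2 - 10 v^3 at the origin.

4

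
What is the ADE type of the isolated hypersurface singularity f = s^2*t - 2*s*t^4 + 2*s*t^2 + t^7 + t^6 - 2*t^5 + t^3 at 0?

The Hessian of f at 0 has rank 0. Corank 2; j^3 = t*(s + t)^2 has shape L^2 M (L != M), so D-series; mu = 7 gives D_7.

D7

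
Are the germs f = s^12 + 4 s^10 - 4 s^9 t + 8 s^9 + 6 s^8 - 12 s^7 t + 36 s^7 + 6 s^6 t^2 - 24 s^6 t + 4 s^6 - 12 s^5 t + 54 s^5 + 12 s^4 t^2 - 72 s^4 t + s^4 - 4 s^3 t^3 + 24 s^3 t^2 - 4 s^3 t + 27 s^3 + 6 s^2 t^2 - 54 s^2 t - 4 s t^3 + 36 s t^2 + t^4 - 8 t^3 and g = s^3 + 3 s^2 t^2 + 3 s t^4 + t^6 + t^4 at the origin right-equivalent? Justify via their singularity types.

Yes.

The Hessian of f at 0 is [[0, 0], [0, 0]] with rank 0, so corank 2. A Groebner basis of the Jacobian ideal J(f) in C{s,t} is {t^4, s*t^2 - 7*t^3/9, s^2 - 4*s*t/3 + 4*t^2/9}; counting standard monomials gives mu = 6. Corank 2; j^3 = (3*s - 2*t)^3 is a perfect cube, so E-series; the 4-jet and mu = 6 give E_6. The Hessian of g at 0 is [[0, 0], [0, 0]] with rank 0, so corank 2. A Groebner basis of the Jacobian ideal J(g) in C{s,t} is {s^3, s^2*t, s^2/2 + s*t^2, t^3}; counting standard monomials gives mu = 6. Corank 2; j^3 = s^3 is a perfect cube, so E-series; the 4-jet and mu = 6 give E_6. Both have type E_6, hence right-equivalent.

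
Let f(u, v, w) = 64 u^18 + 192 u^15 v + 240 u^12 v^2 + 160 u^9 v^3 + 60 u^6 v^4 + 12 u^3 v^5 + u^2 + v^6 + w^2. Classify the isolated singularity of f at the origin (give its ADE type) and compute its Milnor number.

The Hessian of f at 0 is [[2, 0, 0], [0, 0, 0], [0, 0, 2]] with rank 2, so corank 1. A Groebner basis of the Jacobian ideal J(f) in C{u,v,w} is {v^5, u, w}; counting standard monomials gives mu = 5. Corank 1: A-series; mu = 5 gives A_5.

Type A_{5}, Milnor number mu = 5.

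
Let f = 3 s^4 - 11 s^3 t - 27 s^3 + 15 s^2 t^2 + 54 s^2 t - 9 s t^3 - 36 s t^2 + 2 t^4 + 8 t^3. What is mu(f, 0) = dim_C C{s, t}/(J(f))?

7

The Hessian of f at 0 has rank 0. Corank 2; j^3 = -(3*s - 2*t)^3 is a perfect cube, so E-series; the 4-jet and mu = 7 give E_7.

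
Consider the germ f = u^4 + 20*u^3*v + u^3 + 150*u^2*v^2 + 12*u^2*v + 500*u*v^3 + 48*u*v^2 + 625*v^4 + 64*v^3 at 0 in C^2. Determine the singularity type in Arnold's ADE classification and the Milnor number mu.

Type E_6, Milnor number mu = 6.

The Hessian of f at 0 has rank 0. Corank 2; j^3 = (u + 4*v)^3 is a perfect cube, so E-series; the 4-jet and mu = 6 give E_6.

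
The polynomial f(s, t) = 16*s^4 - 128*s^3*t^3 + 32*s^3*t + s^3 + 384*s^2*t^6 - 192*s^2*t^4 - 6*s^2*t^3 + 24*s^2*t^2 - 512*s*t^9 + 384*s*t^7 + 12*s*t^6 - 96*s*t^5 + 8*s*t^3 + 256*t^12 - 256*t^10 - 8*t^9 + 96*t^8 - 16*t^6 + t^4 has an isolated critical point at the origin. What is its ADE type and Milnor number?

The Hessian of f at 0 is [[0, 0], [0, 0]] with rank 0, so corank 2. A Groebner basis of the Jacobian ideal J(f) in C{s,t} is {t^4, s*t^2 + t^3/6, s^2}; counting standard monomials gives mu = 6. Corank 2; j^3 = s^3 is a perfect cube, so E-series; the 4-jet and mu = 6 give E_6.

Type E6, Milnor number mu = 6.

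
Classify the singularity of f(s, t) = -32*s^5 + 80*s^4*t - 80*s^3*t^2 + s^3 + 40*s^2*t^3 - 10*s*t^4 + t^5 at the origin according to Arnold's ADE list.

E8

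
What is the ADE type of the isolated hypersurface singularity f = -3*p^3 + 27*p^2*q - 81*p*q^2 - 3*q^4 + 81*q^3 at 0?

E6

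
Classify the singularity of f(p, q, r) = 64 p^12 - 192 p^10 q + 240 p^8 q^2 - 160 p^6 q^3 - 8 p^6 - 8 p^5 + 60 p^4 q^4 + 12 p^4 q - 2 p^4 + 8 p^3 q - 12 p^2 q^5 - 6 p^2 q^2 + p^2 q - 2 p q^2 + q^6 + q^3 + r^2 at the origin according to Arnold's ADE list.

D_{7}

The Hessian of f at 0 has rank 1. Corank 2; j^3 = q*(p - q)^2 has shape L^2 M (L != M), so D-series; mu = 7 gives D_7.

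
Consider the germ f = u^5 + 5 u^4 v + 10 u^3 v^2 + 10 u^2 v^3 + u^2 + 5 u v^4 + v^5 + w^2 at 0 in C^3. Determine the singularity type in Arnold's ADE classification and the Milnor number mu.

Type A_{4}, Milnor number mu = 4.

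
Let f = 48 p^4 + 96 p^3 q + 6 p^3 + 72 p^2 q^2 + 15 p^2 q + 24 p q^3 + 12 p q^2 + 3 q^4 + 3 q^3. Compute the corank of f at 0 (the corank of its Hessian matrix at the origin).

Hessian at 0 has rank 0.

2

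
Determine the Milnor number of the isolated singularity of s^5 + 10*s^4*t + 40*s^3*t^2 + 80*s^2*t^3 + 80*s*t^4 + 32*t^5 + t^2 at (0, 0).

4

The Hessian of f at 0 is [[0, 0], [0, 2]] with rank 1, so corank 1. A Groebner basis of the Jacobian ideal J(f) in C{s,t} is {s^4, t}; counting standard monomials gives mu = 4. Corank 1: A-series; mu = 4 gives A_4.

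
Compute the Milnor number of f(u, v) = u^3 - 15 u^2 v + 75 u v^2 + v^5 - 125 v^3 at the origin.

8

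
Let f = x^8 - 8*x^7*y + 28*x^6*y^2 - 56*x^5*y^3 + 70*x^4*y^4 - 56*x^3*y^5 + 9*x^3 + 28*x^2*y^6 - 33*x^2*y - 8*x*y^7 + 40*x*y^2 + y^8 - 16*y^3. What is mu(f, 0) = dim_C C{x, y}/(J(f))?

9

The Hessian of f at 0 has rank 0. Corank 2; j^3 = (x - y)*(3*x - 4*y)^2 has shape L^2 M (L != M), so D-series; mu = 9 gives D_9.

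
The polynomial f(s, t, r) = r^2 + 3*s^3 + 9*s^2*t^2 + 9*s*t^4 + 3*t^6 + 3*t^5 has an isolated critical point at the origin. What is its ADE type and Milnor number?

Type E8, Milnor number mu = 8.

The Hessian of f at 0 has rank 1. Corank 2; j^3 = 3*s^3 is a perfect cube, so E-series; the 5-jet and mu = 8 give E_8.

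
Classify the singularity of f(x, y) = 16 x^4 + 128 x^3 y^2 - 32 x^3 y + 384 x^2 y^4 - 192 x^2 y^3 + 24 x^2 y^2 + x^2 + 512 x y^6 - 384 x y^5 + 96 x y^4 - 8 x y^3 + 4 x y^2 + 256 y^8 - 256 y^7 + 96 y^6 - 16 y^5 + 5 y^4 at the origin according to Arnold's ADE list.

The Hessian of f at 0 has rank 1. Corank 1: A-series; mu = 3 gives A_3.

A3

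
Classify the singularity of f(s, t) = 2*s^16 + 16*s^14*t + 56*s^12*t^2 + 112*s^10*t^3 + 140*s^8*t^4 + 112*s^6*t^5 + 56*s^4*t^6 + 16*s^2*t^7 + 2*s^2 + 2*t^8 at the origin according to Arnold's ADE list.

The Hessian of f at 0 has rank 1. Corank 1: A-series; mu = 7 gives A_7.

A7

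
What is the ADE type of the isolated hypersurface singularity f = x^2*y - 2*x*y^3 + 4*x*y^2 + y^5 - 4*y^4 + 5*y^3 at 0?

The Hessian of f at 0 is [[0, 0], [0, 0]] with rank 0, so corank 2. A Groebner basis of the Jacobian ideal J(f) in C{x,y} is {y^3, x^2 - y^2, x*y + 2*y^2}; counting standard monomials gives mu = 4. Corank 2; j^3 = y*(x^2 + 4*x*y + 5*y^2) splits into three distinct lines over C (the quadratic factor has nonzero discriminant), so D_4.

D_{4}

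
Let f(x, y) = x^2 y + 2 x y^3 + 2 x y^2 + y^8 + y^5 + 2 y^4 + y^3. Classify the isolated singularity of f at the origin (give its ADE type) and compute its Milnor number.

The Hessian of f at 0 has rank 0. Corank 2; j^3 = y*(x + y)^2 has shape L^2 M (L != M), so D-series; mu = 9 gives D_9.

Type D_{9}, Milnor number mu = 9.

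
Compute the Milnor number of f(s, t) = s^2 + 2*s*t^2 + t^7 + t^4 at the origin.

6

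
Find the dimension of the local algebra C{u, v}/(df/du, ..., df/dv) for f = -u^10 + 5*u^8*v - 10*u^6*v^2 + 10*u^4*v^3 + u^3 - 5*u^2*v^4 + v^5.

8

The Hessian of f at 0 has rank 0. Corank 2; j^3 = u^3 is a perfect cube, so E-series; the 5-jet and mu = 8 give E_8.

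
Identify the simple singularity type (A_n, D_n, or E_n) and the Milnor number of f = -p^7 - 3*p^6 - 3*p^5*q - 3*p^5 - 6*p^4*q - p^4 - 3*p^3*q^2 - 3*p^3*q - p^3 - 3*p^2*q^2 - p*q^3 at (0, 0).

The Hessian of f at 0 is [[0, 0], [0, 0]] with rank 0, so corank 2. A Groebner basis of the Jacobian ideal J(f) in C{p,q} is {3*p^2 + q^4 + q^3, p^3, p^2*q - p^2 - q^3/3, 2*p^2 + p*q^2 + 2*q^3/3}; counting standard monomials gives mu = 7. Corank 2; j^3 = -p^3 is a perfect cube, so E-series; the 4-jet and mu = 7 give E_7.

Type E_7, Milnor number mu = 7.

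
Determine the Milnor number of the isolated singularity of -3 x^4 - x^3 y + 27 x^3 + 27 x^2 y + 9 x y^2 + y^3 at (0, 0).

The Hessian of f at 0 is [[0, 0], [0, 0]] with rank 0, so corank 2. A Groebner basis of the Jacobian ideal J(f) in C{x,y} is {19683*x^2 + 13122*x*y + y^4 + 27*y^3 + 2187*y^2, x^3 - 27*x^2 - 18*x*y - 3*y^2, x^2*y + 81*x^2 + 54*x*y + 9*y^2, -162*x^2 + x*y^2 - 108*x*y + y^3/9 - 18*y^2}; counting standard monomials gives mu = 7. Corank 2; j^3 = (3*x + y)^3 is a perfect cube, so E-series; the 4-jet and mu = 7 give E_7.

7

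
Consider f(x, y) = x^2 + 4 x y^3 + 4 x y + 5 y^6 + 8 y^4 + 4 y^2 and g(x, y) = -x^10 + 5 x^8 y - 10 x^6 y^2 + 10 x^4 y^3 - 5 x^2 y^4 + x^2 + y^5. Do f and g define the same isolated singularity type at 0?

The Hessian of f at 0 has rank 1. Corank 1: A-series; mu = 5 gives A_5. The Hessian of g at 0 has rank 1. Corank 1: A-series; mu = 4 gives A_4. f is A_5 but g is A_4, hence not right-equivalent.

No.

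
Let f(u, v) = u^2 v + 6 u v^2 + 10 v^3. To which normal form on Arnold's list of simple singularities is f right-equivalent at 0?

The Hessian of f at 0 has rank 0. Corank 2; j^3 = v*(u^2 + 6*u*v + 10*v^2) splits into three distinct lines over C (the quadratic factor has nonzero discriminant), so D_4.

D_4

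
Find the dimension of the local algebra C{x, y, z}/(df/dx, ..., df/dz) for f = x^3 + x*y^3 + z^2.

7

The Hessian of f at 0 is [[0, 0, 0], [0, 0, 0], [0, 0, 2]] with rank 1, so corank 2. A Groebner basis of the Jacobian ideal J(f) in C{x,y,z} is {x^3, x*y^2, 3*x^2 + y^3, z}; counting standard monomials gives mu = 7. Corank 2; j^3 = x^3 is a perfect cube, so E-series; the 4-jet and mu = 7 give E_7.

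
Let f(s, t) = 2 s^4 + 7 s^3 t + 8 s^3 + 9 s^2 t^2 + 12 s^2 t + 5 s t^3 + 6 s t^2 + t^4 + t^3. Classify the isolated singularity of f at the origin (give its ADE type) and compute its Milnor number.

The Hessian of f at 0 has rank 0. Corank 2; j^3 = (2*s + t)^3 is a perfect cube, so E-series; the 4-jet and mu = 7 give E_7.

Type E_7, Milnor number mu = 7.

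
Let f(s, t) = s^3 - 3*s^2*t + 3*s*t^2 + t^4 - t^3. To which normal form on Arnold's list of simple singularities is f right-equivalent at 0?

E_6

The Hessian of f at 0 is [[0, 0], [0, 0]] with rank 0, so corank 2. A Groebner basis of the Jacobian ideal J(f) in C{s,t} is {t^3, s^2 - 2*s*t + t^2}; counting standard monomials gives mu = 6. Corank 2; j^3 = (s - t)^3 is a perfect cube, so E-series; the 4-jet and mu = 6 give E_6.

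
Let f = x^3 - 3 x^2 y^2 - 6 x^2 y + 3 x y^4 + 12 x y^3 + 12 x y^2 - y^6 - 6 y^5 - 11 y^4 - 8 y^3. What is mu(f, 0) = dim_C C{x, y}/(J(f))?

The Hessian of f at 0 is [[0, 0], [0, 0]] with rank 0, so corank 2. A Groebner basis of the Jacobian ideal J(f) in C{x,y} is {x^3 - 6*x^2 + 24*x*y - 24*y^2, x^2*y - 2*x^2 + 8*x*y - 8*y^2, -x^2/2 + x*y^2 + 2*x*y - 2*y^2, y^3}; counting standard monomials gives mu = 6. Corank 2; j^3 = (x - 2*y)^3 is a perfect cube, so E-series; the 4-jet and mu = 6 give E_6.

6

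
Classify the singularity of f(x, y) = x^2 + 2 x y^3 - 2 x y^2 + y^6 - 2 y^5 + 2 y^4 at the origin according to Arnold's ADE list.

A3

The Hessian of f at 0 has rank 1. Corank 1: A-series; mu = 3 gives A_3.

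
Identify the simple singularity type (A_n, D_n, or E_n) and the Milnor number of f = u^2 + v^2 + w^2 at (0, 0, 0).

Type A_1, Milnor number mu = 1.

The Hessian of f at 0 is [[2, 0, 0], [0, 2, 0], [0, 0, 2]] with rank 3, so corank 0. A Groebner basis of the Jacobian ideal J(f) in C{u,v,w} is {u, v, w}; counting standard monomials gives mu = 1. Corank 0: nondegenerate Morse point, so A_1.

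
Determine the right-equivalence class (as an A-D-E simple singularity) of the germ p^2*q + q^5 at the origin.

D_6

The Hessian of f at 0 is [[0, 0], [0, 0]] with rank 0, so corank 2. A Groebner basis of the Jacobian ideal J(f) in C{p,q} is {p^2/5 + q^4, p^3, p*q}; counting standard monomials gives mu = 6. Corank 2; j^3 = p^2*q has shape L^2 M (L != M), so D-series; mu = 6 gives D_6.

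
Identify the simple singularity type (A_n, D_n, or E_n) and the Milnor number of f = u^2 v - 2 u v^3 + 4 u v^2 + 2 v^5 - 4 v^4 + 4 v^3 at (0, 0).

Type D6, Milnor number mu = 6.

The Hessian of f at 0 has rank 0. Corank 2; j^3 = v*(u + 2*v)^2 has shape L^2 M (L != M), so D-series; mu = 6 gives D_6.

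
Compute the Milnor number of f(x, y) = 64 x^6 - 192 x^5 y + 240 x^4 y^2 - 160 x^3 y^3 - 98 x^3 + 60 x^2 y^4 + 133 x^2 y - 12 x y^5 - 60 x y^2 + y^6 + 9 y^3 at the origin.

The Hessian of f at 0 is [[0, 0], [0, 0]] with rank 0, so corank 2. A Groebner basis of the Jacobian ideal J(f) in C{x,y} is {117649*x*y/12 + y^5 - 16807*y^2/4, x*y^2 - 3*y^3/7, x^2 - 13*x*y/14 + 3*y^2/14}; counting standard monomials gives mu = 7. Corank 2; j^3 = -(2*x - y)*(7*x - 3*y)^2 has shape L^2 M (L != M), so D-series; mu = 7 gives D_7.

7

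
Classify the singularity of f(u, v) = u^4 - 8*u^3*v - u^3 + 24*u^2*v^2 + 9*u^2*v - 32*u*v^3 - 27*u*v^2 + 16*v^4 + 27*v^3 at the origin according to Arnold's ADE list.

E_6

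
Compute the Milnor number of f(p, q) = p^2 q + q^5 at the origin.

6

The Hessian of f at 0 has rank 0. Corank 2; j^3 = p^2*q has shape L^2 M (L != M), so D-series; mu = 6 gives D_6.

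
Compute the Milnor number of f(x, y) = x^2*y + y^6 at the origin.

7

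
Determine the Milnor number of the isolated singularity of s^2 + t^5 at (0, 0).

4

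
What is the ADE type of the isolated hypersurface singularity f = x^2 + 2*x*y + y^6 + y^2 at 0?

A_5

The Hessian of f at 0 has rank 1. Corank 1: A-series; mu = 5 gives A_5.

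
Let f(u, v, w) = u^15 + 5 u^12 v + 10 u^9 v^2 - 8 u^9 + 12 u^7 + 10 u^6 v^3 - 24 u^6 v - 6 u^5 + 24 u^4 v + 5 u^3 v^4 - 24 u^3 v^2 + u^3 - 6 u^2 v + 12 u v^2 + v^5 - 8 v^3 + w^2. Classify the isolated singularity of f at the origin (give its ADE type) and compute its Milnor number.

The Hessian of f at 0 has rank 1. Corank 2; j^3 = (u - 2*v)^3 is a perfect cube, so E-series; the 5-jet and mu = 8 give E_8.

Type E_8, Milnor number mu = 8.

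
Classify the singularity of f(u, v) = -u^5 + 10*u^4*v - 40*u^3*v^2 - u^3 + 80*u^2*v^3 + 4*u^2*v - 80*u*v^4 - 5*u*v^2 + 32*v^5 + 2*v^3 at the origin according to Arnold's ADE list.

D_{6}

The Hessian of f at 0 is [[0, 0], [0, 0]] with rank 0, so corank 2. A Groebner basis of the Jacobian ideal J(f) in C{u,v} is {u*v/5 + v^4 - v^2/5, u*v^2 - v^3, u^2 - 3*u*v + 2*v^2}; counting standard monomials gives mu = 6. Corank 2; j^3 = -(u - 2*v)*(u - v)^2 has shape L^2 M (L != M), so D-series; mu = 6 gives D_6.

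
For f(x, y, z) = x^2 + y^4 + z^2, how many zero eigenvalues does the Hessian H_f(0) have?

1

The Hessian at 0 is [[2, 0, 0], [0, 0, 0], [0, 0, 2]] of rank 2; hence corank 1.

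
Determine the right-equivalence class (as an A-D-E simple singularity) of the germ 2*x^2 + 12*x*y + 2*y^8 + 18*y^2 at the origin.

A7

The Hessian of f at 0 has rank 1. Corank 1: A-series; mu = 7 gives A_7.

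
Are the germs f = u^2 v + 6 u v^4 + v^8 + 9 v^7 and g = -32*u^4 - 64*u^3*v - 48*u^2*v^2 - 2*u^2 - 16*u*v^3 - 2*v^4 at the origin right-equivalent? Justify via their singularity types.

No.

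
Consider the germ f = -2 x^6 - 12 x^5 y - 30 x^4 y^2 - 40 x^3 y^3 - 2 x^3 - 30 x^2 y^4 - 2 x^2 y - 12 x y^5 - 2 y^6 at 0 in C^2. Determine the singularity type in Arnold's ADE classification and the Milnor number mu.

Type D7, Milnor number mu = 7.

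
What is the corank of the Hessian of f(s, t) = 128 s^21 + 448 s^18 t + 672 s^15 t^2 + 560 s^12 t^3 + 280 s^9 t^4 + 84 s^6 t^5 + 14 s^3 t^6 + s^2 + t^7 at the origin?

1

Hessian at 0 has rank 1.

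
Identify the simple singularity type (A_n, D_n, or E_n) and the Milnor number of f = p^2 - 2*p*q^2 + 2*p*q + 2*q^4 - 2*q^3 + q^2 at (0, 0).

Type A3, Milnor number mu = 3.

The Hessian of f at 0 is [[2, 2], [2, 2]] with rank 1, so corank 1. A Groebner basis of the Jacobian ideal J(f) in C{p,q} is {p^2 - p - q, p*q + p + q, -p + q^2 - q}; counting standard monomials gives mu = 3. Corank 1: A-series; mu = 3 gives A_3.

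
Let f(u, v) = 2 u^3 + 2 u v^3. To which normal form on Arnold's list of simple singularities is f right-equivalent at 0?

E7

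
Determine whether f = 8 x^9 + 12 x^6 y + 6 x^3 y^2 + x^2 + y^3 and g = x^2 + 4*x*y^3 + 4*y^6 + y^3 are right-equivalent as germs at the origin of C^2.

The Hessian of f at 0 has rank 1. Corank 1: A-series; mu = 2 gives A_2. The Hessian of g at 0 has rank 1. Corank 1: A-series; mu = 2 gives A_2. Both have type A_2, hence right-equivalent.

Yes.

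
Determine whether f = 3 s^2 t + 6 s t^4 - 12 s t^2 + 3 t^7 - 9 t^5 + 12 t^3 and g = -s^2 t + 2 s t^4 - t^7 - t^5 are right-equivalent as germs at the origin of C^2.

Yes.

The Hessian of f at 0 is [[0, 0], [0, 0]] with rank 0, so corank 2. A Groebner basis of the Jacobian ideal J(f) in C{s,t} is {s*t + t^4 - 2*t^2, s*t^2 - 2*t^3, s^2 - 9*s*t + 14*t^2}; counting standard monomials gives mu = 6. Corank 2; j^3 = 3*t*(s - 2*t)^2 has shape L^2 M (L != M), so D-series; mu = 6 gives D_6. The Hessian of g at 0 is [[0, 0], [0, 0]] with rank 0, so corank 2. A Groebner basis of the Jacobian ideal J(g) in C{s,t} is {-s*t + t^4, s*t^2, s^2 + 5*s*t}; counting standard monomials gives mu = 6. Corank 2; j^3 = -s^2*t has shape L^2 M (L != M), so D-series; mu = 6 gives D_6. Both have type D_6, hence right-equivalent.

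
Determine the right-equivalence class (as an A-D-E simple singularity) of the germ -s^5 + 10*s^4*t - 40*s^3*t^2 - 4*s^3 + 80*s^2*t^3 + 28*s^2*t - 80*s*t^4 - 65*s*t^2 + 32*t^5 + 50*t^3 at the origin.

The Hessian of f at 0 has rank 0. Corank 2; j^3 = -(s - 2*t)*(2*s - 5*t)^2 has shape L^2 M (L != M), so D-series; mu = 6 gives D_6.

D6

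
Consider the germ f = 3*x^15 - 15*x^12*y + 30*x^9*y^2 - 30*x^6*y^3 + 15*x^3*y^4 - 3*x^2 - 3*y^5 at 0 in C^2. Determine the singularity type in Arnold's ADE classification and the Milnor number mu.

Type A_4, Milnor number mu = 4.

The Hessian of f at 0 has rank 1. Corank 1: A-series; mu = 4 gives A_4.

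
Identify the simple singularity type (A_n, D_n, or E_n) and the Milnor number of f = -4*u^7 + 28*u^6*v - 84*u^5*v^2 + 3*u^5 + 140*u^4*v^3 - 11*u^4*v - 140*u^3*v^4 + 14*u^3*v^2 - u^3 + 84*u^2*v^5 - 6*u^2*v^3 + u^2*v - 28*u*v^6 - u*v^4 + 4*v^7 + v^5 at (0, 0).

Type D_{6}, Milnor number mu = 6.

The Hessian of f at 0 has rank 0. Corank 2; j^3 = -u^2*(u - v) has shape L^2 M (L != M), so D-series; mu = 6 gives D_6.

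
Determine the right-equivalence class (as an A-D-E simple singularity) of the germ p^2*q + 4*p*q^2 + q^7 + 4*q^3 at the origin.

The Hessian of f at 0 has rank 0. Corank 2; j^3 = q*(p + 2*q)^2 has shape L^2 M (L != M), so D-series; mu = 8 gives D_8.

D_{8}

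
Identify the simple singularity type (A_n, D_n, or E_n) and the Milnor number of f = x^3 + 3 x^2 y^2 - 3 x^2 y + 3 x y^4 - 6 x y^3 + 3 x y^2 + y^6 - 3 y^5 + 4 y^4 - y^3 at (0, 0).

The Hessian of f at 0 is [[0, 0], [0, 0]] with rank 0, so corank 2. A Groebner basis of the Jacobian ideal J(f) in C{x,y} is {x^3 + 3*x^2/2 - 3*x*y + 3*y^2/2, x^2*y + x^2 - 2*x*y + y^2, x^2/2 + x*y^2 - x*y + y^2/2, y^3}; counting standard monomials gives mu = 6. Corank 2; j^3 = (x - y)^3 is a perfect cube, so E-series; the 4-jet and mu = 6 give E_6.

Type E6, Milnor number mu = 6.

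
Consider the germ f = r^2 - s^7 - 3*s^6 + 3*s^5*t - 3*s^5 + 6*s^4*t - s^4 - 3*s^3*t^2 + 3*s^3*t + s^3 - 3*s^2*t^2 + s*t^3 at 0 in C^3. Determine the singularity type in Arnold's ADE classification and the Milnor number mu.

Type E_7, Milnor number mu = 7.

The Hessian of f at 0 has rank 1. Corank 2; j^3 = s^3 is a perfect cube, so E-series; the 4-jet and mu = 7 give E_7.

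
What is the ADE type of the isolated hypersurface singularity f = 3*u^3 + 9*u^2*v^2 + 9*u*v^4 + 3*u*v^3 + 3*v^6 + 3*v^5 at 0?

The Hessian of f at 0 has rank 0. Corank 2; j^3 = 3*u^3 is a perfect cube, so E-series; the 4-jet and mu = 7 give E_7.

E7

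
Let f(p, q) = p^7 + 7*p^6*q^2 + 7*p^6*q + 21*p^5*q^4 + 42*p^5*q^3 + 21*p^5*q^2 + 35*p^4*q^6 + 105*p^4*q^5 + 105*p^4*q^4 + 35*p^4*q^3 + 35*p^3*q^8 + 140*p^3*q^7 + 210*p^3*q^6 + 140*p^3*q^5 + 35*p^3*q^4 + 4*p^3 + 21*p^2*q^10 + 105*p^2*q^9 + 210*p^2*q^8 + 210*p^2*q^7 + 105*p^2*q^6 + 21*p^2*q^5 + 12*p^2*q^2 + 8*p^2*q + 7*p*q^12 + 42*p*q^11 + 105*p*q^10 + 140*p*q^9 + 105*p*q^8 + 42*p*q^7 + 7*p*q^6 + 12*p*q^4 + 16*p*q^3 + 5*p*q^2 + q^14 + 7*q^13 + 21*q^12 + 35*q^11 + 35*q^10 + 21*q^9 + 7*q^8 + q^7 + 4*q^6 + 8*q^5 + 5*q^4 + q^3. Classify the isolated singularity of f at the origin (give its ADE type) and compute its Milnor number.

Type D_8, Milnor number mu = 8.

The Hessian of f at 0 has rank 0. Corank 2; j^3 = (p + q)*(2*p + q)^2 has shape L^2 M (L != M), so D-series; mu = 8 gives D_8.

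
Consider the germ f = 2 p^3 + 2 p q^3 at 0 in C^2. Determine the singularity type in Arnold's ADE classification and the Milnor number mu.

The Hessian of f at 0 is [[0, 0], [0, 0]] with rank 0, so corank 2. A Groebner basis of the Jacobian ideal J(f) in C{p,q} is {p^3, p*q^2, 3*p^2 + q^3}; counting standard monomials gives mu = 7. Corank 2; j^3 = 2*p^3 is a perfect cube, so E-series; the 4-jet and mu = 7 give E_7.

Type E7, Milnor number mu = 7.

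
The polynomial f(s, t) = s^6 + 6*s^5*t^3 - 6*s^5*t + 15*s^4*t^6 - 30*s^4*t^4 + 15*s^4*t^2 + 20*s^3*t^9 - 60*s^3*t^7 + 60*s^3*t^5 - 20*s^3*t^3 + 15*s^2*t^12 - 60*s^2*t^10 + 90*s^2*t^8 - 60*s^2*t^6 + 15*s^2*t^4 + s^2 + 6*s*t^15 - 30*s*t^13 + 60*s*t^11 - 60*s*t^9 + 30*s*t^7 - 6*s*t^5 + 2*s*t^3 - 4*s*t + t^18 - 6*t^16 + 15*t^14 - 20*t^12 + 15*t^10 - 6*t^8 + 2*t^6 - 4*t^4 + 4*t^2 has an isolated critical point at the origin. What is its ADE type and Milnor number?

The Hessian of f at 0 is [[2, -4], [-4, 8]] with rank 1, so corank 1. A Groebner basis of the Jacobian ideal J(f) in C{s,t} is {s*t^2 + 2*s - 4*t, s + t^3 - 2*t, s^2 - 4*s*t + 4*t^2}; counting standard monomials gives mu = 5. Corank 1: A-series; mu = 5 gives A_5.

Type A_5, Milnor number mu = 5.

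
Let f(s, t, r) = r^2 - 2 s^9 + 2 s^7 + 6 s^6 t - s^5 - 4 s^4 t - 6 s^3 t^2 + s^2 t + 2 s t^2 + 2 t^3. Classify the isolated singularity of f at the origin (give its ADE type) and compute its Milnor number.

Type D_4, Milnor number mu = 4.

The Hessian of f at 0 is [[0, 0, 0], [0, 0, 0], [0, 0, 2]] with rank 1, so corank 2. A Groebner basis of the Jacobian ideal J(f) in C{s,t,r} is {t^3, s^2 + 2*t^2, s*t + t^2, r}; counting standard monomials gives mu = 4. Corank 2; j^3 = t*(s^2 + 2*s*t + 2*t^2) splits into three distinct lines over C (the quadratic factor has nonzero discriminant), so D_4.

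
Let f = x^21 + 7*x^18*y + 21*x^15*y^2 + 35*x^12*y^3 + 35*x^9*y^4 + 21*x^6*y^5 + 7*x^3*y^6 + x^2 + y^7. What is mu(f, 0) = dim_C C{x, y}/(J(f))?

6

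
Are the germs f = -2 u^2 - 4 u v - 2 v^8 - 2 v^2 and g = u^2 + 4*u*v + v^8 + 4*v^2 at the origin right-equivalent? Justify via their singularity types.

Yes.

The Hessian of f at 0 is [[-4, -4], [-4, -4]] with rank 1, so corank 1. A Groebner basis of the Jacobian ideal J(f) in C{u,v} is {v^7, u + v}; counting standard monomials gives mu = 7. Corank 1: A-series; mu = 7 gives A_7. The Hessian of g at 0 is [[2, 4], [4, 8]] with rank 1, so corank 1. A Groebner basis of the Jacobian ideal J(g) in C{u,v} is {v^7, u + 2*v}; counting standard monomials gives mu = 7. Corank 1: A-series; mu = 7 gives A_7. Both have type A_7, hence right-equivalent.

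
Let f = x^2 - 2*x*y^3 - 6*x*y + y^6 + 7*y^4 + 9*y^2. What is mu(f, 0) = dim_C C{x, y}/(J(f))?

The Hessian of f at 0 has rank 1. Corank 1: A-series; mu = 3 gives A_3.

3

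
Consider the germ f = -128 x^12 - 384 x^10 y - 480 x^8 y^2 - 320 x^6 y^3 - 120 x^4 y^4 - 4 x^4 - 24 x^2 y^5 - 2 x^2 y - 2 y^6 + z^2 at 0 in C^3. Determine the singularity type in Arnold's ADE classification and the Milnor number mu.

Type D_7, Milnor number mu = 7.

The Hessian of f at 0 has rank 1. Corank 2; j^3 = -2*x^2*y has shape L^2 M (L != M), so D-series; mu = 7 gives D_7.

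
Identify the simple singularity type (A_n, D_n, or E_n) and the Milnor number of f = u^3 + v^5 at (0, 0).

Type E_8, Milnor number mu = 8.

The Hessian of f at 0 has rank 0. Corank 2; j^3 = u^3 is a perfect cube, so E-series; the 5-jet and mu = 8 give E_8.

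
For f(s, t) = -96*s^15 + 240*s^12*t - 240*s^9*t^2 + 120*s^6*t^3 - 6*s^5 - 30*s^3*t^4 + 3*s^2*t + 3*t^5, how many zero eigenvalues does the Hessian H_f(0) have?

2

The Hessian at 0 is [[0, 0], [0, 0]] of rank 0; hence corank 2.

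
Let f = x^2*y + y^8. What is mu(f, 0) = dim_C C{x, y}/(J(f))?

The Hessian of f at 0 has rank 0. Corank 2; j^3 = x^2*y has shape L^2 M (L != M), so D-series; mu = 9 gives D_9.

9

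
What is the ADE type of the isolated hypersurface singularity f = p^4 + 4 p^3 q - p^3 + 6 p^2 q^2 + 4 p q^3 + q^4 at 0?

The Hessian of f at 0 has rank 0. Corank 2; j^3 = -p^3 is a perfect cube, so E-series; the 4-jet and mu = 6 give E_6.

E_6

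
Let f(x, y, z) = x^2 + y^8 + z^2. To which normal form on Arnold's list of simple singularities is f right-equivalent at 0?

A_7

The Hessian of f at 0 has rank 2. Corank 1: A-series; mu = 7 gives A_7.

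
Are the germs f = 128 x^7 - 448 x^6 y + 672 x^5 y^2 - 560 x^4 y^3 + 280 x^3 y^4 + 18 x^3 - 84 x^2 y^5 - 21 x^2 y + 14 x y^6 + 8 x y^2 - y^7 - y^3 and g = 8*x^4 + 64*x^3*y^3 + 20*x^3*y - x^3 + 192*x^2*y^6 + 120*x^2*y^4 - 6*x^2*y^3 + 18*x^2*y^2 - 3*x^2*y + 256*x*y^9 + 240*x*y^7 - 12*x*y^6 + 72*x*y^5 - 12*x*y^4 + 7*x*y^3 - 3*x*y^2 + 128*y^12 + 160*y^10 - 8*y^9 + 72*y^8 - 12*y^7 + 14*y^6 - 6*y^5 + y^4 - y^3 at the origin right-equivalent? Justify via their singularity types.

No.

The Hessian of f at 0 is [[0, 0], [0, 0]] with rank 0, so corank 2. A Groebner basis of the Jacobian ideal J(f) in C{x,y} is {2187*x*y/14 + y^6 - 729*y^2/14, x*y^2 - y^3/3, x^2 - 5*x*y/6 + y^2/6}; counting standard monomials gives mu = 8. Corank 2; j^3 = (2*x - y)*(3*x - y)^2 has shape L^2 M (L != M), so D-series; mu = 8 gives D_8. The Hessian of g at 0 is [[0, 0], [0, 0]] with rank 0, so corank 2. A Groebner basis of the Jacobian ideal J(g) in C{x,y} is {3*x^2/4 + 3*x*y/2 + y^4 + y^3/4 + 3*y^2/4, x^3 - 9*x^2/4 - 9*x*y/2 + y^3/4 - 9*y^2/4, x^2*y + 7*x^2/4 + 7*x*y/2 - 5*y^3/12 + 7*y^2/4, -x^2 + x*y^2 - 2*x*y + 2*y^3/3 - y^2}; counting standard monomials gives mu = 7. Corank 2; j^3 = -(x + y)^3 is a perfect cube, so E-series; the 4-jet and mu = 7 give E_7. f is D_8 but g is E_7, hence not right-equivalent.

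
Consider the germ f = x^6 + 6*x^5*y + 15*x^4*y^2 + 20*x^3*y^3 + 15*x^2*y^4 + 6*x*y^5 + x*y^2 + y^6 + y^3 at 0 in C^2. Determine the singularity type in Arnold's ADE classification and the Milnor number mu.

The Hessian of f at 0 is [[0, 0], [0, 0]] with rank 0, so corank 2. A Groebner basis of the Jacobian ideal J(f) in C{x,y} is {x^5 + y^2/6, y^3, x*y + y^2}; counting standard monomials gives mu = 7. Corank 2; j^3 = y^2*(x + y) has shape L^2 M (L != M), so D-series; mu = 7 gives D_7.

Type D_7, Milnor number mu = 7.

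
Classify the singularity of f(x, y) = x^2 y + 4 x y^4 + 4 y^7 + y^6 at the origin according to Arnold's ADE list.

D7

The Hessian of f at 0 has rank 0. Corank 2; j^3 = x^2*y has shape L^2 M (L != M), so D-series; mu = 7 gives D_7.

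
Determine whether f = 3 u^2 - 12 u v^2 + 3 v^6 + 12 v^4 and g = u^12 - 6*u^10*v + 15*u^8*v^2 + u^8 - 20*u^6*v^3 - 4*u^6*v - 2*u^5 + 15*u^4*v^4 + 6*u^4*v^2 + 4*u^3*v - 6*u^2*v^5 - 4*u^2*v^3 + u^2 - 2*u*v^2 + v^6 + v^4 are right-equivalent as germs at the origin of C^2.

Yes.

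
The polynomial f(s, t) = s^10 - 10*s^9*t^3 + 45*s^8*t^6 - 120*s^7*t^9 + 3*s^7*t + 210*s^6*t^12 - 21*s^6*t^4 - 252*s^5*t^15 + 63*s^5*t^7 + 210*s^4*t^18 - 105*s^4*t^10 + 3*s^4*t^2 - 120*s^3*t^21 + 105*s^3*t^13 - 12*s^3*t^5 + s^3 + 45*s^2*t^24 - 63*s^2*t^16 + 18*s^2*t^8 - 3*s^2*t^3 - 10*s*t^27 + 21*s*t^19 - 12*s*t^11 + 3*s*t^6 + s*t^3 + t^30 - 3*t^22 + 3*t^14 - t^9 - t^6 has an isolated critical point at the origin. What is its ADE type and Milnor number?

The Hessian of f at 0 has rank 0. Corank 2; j^3 = s^3 is a perfect cube, so E-series; the 4-jet and mu = 7 give E_7.

Type E7, Milnor number mu = 7.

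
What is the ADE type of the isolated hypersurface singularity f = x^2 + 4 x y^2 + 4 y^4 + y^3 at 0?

The Hessian of f at 0 is [[2, 0], [0, 0]] with rank 1, so corank 1. A Groebner basis of the Jacobian ideal J(f) in C{x,y} is {y^2, x}; counting standard monomials gives mu = 2. Corank 1: A-series; mu = 2 gives A_2.

A2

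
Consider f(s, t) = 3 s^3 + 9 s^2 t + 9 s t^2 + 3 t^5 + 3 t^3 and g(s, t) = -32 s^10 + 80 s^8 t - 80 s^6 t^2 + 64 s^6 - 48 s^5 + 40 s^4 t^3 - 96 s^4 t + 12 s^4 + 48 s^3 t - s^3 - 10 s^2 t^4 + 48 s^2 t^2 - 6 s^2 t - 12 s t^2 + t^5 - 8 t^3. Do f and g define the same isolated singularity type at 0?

Yes.

The Hessian of f at 0 is [[0, 0], [0, 0]] with rank 0, so corank 2. A Groebner basis of the Jacobian ideal J(f) in C{s,t} is {t^4, s^2 + 2*s*t + t^2}; counting standard monomials gives mu = 8. Corank 2; j^3 = 3*(s + t)^3 is a perfect cube, so E-series; the 5-jet and mu = 8 give E_8. The Hessian of g at 0 is [[0, 0], [0, 0]] with rank 0, so corank 2. A Groebner basis of the Jacobian ideal J(g) in C{s,t} is {s^2/512 + s*t^3 - s*t^2/16 + s*t/128 - t^3/8 + t^2/128, t^4, s^3 - 3*s^2/8 - 3*s*t/2 + 8*t^3 - 3*t^2/2, s^2*t + s^2/16 + 2*s*t^2 + s*t/4 + t^2/4}; counting standard monomials gives mu = 8. Corank 2; j^3 = -(s + 2*t)^3 is a perfect cube, so E-series; the 5-jet and mu = 8 give E_8. Both have type E_8, hence right-equivalent.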